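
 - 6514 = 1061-7575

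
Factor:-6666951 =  - 3^1*2222317^1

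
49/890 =49/890 = 0.06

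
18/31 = 18/31 = 0.58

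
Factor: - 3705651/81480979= -3^2*179^(-1)*411739^1*455201^( - 1)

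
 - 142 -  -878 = 736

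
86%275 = 86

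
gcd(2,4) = 2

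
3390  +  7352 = 10742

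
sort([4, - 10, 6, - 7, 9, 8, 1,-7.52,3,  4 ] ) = [ - 10, - 7.52 , - 7, 1, 3 , 4, 4, 6, 8,9 ] 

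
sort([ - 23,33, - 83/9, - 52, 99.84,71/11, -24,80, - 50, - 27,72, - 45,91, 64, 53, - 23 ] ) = [ - 52, - 50, -45, - 27, - 24 , - 23, - 23, - 83/9, 71/11,33, 53, 64,72, 80,91 , 99.84]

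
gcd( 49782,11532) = 6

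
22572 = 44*513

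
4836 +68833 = 73669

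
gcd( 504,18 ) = 18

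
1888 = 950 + 938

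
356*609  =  216804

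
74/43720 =37/21860 = 0.00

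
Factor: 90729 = 3^2*17^1 * 593^1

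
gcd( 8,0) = 8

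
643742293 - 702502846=-58760553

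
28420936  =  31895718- 3474782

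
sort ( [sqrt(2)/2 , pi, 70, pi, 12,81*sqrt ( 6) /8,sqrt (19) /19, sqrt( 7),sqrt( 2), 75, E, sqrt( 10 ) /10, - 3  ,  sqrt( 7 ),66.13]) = [ - 3, sqrt( 19) /19,sqrt(10) /10,sqrt ( 2 ) /2,sqrt ( 2),sqrt( 7),sqrt( 7),E,pi,  pi, 12 , 81 * sqrt( 6)/8, 66.13, 70,75]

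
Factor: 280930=2^1*5^1 * 13^1*2161^1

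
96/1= 96 = 96.00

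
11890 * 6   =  71340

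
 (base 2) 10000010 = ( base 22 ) 5k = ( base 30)4a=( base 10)130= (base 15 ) 8a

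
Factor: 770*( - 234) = - 2^2*3^2*5^1*7^1*11^1 * 13^1 = -180180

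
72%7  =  2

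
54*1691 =91314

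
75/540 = 5/36 = 0.14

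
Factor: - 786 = -2^1*3^1*131^1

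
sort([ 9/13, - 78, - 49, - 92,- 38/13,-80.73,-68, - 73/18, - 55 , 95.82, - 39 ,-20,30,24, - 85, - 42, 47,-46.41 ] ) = [-92,-85 , - 80.73,-78, - 68,-55,-49, - 46.41, - 42,-39,-20, - 73/18,-38/13 , 9/13, 24, 30, 47,95.82] 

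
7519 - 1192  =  6327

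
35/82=35/82 = 0.43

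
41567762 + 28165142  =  69732904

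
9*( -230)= -2070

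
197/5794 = 197/5794 = 0.03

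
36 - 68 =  - 32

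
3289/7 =3289/7 = 469.86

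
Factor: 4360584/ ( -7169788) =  - 2^1*3^1*31^1* 101^( - 1)*5861^1*17747^( - 1) =- 1090146/1792447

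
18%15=3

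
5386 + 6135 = 11521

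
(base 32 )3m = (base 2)1110110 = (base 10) 118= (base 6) 314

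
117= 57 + 60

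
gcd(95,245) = 5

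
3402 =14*243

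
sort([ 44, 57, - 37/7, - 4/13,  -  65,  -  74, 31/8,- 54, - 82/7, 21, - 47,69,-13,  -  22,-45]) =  [-74, - 65, - 54, - 47, -45,- 22,-13,  -  82/7 , - 37/7, - 4/13,31/8, 21,44,57, 69 ] 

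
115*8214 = 944610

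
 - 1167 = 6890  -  8057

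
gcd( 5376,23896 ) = 8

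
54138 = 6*9023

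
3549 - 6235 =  - 2686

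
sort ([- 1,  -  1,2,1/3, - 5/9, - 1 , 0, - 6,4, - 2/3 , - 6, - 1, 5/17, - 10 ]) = [ - 10, - 6,-6, - 1, - 1, - 1, - 1 , - 2/3, - 5/9,0,5/17,1/3, 2,4]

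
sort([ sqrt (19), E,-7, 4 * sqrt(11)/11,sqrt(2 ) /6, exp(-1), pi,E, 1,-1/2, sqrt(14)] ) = [ - 7,-1/2, sqrt (2)/6, exp( - 1), 1,4 *sqrt( 11)/11, E, E,pi , sqrt( 14) , sqrt( 19)]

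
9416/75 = 125 + 41/75 = 125.55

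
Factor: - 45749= -11^1*4159^1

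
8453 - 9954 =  - 1501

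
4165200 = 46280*90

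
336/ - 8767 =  - 336/8767 = - 0.04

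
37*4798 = 177526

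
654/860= 327/430 = 0.76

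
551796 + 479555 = 1031351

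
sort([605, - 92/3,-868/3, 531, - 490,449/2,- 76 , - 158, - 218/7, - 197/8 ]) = [ - 490,  -  868/3, - 158, - 76,  -  218/7, - 92/3, - 197/8,449/2,531,605 ]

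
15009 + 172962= 187971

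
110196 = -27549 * (- 4 )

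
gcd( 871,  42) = 1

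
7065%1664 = 409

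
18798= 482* 39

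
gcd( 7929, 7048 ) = 881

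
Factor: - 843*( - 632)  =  532776  =  2^3*3^1*79^1*281^1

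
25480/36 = 707 + 7/9 = 707.78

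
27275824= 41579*656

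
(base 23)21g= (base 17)3D9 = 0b10001001001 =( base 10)1097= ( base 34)w9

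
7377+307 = 7684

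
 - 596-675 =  - 1271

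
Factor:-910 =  - 2^1*5^1*7^1 * 13^1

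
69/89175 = 23/29725  =  0.00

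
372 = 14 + 358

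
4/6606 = 2/3303 = 0.00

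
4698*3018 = 14178564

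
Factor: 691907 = 691907^1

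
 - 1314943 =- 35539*37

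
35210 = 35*1006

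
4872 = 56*87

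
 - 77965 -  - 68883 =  - 9082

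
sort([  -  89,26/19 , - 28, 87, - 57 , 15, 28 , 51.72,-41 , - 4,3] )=[ - 89, - 57 , - 41 , - 28,-4,26/19,3, 15,28, 51.72,87 ] 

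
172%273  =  172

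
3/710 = 3/710 = 0.00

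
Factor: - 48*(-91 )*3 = 13104 = 2^4*3^2*7^1*13^1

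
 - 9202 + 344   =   - 8858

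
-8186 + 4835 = -3351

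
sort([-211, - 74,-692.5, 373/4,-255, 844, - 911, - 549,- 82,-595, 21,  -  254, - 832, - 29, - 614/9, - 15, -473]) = [ - 911,  -  832, - 692.5, - 595, - 549, - 473,- 255, - 254,- 211, - 82, - 74,- 614/9 , - 29,-15, 21,373/4,844]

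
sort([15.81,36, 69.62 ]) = [15.81, 36,69.62]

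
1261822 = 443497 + 818325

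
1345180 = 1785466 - 440286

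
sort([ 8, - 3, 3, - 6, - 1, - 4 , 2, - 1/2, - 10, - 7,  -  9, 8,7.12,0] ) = [ - 10 ,-9, - 7, - 6,  -  4, - 3, - 1, - 1/2, 0,2,3,7.12 , 8, 8] 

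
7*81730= 572110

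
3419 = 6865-3446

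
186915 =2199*85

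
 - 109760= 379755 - 489515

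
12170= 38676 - 26506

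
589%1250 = 589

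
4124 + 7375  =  11499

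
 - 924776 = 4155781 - 5080557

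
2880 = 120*24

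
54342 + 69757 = 124099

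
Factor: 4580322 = 2^1 * 3^1*739^1*1033^1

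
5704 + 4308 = 10012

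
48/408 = 2/17 =0.12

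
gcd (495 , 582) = 3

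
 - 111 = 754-865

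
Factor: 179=179^1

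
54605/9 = 6067 + 2/9 = 6067.22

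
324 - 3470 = -3146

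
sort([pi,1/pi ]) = [1/pi, pi] 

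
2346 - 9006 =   -  6660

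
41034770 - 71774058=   -  30739288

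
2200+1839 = 4039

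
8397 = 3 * 2799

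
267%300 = 267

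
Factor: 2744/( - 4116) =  - 2^1* 3^( - 1) = -  2/3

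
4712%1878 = 956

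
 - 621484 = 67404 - 688888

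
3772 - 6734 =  - 2962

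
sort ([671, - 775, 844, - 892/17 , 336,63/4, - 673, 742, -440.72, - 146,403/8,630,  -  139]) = [ - 775,-673 ,  -  440.72, - 146, - 139 , - 892/17,63/4, 403/8,336,630, 671,742, 844 ]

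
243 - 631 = -388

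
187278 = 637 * 294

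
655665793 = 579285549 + 76380244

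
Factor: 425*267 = 113475 = 3^1*5^2*17^1*89^1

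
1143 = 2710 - 1567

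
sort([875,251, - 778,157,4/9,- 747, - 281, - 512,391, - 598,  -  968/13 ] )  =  [ - 778, - 747, - 598,-512 , - 281, - 968/13, 4/9, 157,251,391,875 ]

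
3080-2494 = 586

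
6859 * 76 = 521284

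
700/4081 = 100/583 = 0.17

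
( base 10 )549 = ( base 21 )153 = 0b1000100101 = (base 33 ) gl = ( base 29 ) IR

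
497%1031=497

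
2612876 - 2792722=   -  179846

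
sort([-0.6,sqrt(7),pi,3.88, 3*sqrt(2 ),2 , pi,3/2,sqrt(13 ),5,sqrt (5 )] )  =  [ - 0.6, 3/2,2,sqrt( 5), sqrt(7 ),pi,pi,sqrt(13 ),3.88 , 3*sqrt(2),5] 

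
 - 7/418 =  - 7/418 = - 0.02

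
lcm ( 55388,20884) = 1273924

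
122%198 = 122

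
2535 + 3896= 6431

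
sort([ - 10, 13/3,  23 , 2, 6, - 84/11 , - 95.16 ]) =[ - 95.16, - 10, - 84/11, 2 , 13/3,6, 23 ] 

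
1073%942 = 131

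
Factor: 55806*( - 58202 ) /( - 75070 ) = 2^1*3^1*5^( - 1)*71^1*131^1*7507^( - 1)*29101^1=1624010406/37535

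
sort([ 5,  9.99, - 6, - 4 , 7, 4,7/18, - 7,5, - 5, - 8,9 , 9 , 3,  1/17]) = [ - 8, -7, - 6, - 5 , - 4, 1/17,  7/18 , 3,4, 5, 5,7, 9, 9 , 9.99]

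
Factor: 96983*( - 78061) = - 251^1*293^1*311^1*331^1 = -7570589963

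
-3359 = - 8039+4680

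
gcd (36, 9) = 9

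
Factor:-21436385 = -5^1*2029^1*2113^1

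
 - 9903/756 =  - 3301/252 = - 13.10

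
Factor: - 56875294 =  - 2^1*7^1*4062521^1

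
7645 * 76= 581020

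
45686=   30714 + 14972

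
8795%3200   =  2395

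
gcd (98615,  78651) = 1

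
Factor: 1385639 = 179^1 *7741^1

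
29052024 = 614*47316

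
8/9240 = 1/1155 = 0.00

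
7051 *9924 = 69974124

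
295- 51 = 244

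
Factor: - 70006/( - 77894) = 71^1*79^ ( - 1) = 71/79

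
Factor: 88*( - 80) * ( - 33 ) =2^7* 3^1 * 5^1*11^2 = 232320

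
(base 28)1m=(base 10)50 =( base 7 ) 101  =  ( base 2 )110010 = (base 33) 1H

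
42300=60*705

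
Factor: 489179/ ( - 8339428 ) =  - 2^( - 2)*151^( - 1)*13807^ (  -  1) * 489179^1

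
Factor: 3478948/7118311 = 2^2 * 11^1*17^1*29^( - 1 )*389^( - 1)*631^(-1)*4651^1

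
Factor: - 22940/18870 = - 62/51 = - 2^1 * 3^ ( - 1) * 17^(-1)*31^1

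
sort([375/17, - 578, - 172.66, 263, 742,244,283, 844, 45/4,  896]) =[ - 578, -172.66, 45/4, 375/17,244, 263, 283, 742, 844,  896]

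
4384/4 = 1096 = 1096.00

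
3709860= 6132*605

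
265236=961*276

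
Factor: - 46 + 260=2^1*107^1=214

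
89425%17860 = 125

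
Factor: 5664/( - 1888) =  - 3^1 = - 3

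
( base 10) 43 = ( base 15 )2d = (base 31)1c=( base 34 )19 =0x2b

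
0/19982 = 0 = 0.00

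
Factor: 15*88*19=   2^3*3^1*5^1*11^1*19^1  =  25080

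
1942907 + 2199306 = 4142213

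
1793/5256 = 1793/5256  =  0.34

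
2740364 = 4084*671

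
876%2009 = 876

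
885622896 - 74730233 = 810892663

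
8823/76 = 8823/76  =  116.09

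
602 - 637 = -35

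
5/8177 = 5/8177= 0.00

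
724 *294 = 212856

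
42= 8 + 34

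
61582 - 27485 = 34097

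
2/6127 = 2/6127 = 0.00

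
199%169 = 30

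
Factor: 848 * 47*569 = 2^4*47^1*53^1 * 569^1 =22678064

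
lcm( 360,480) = 1440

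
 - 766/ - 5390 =383/2695  =  0.14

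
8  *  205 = 1640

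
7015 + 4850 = 11865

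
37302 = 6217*6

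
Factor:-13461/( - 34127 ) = 3^1*7^1*641^1*34127^(-1 ) 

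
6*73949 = 443694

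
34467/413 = 83  +  188/413 = 83.46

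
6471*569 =3681999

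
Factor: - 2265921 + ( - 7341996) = -3^1*11^1 * 359^1 * 811^1 = - 9607917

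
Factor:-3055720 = -2^3*5^1*79^1*967^1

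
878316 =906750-28434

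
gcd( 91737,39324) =3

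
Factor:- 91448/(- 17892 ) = 46/9 = 2^1*3^( -2) * 23^1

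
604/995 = 604/995=0.61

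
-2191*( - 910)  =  1993810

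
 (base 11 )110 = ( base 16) 84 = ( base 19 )6I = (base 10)132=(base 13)A2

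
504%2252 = 504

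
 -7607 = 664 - 8271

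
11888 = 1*11888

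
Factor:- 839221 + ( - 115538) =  - 3^1* 13^1*24481^1 = - 954759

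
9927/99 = 100 + 3/11= 100.27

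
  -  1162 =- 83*14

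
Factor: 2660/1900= 5^( - 1)*7^1  =  7/5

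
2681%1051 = 579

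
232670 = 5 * 46534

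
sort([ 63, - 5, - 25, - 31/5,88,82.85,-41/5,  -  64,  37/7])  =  [ - 64,- 25, - 41/5,  -  31/5, - 5 , 37/7,63, 82.85,88]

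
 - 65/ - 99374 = 65/99374 = 0.00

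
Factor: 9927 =3^2 * 1103^1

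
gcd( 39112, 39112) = 39112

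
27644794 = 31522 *877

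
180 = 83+97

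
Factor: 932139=3^2 * 13^1*31^1*257^1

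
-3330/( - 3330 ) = 1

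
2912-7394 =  - 4482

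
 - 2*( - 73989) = 147978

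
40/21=1+ 19/21=1.90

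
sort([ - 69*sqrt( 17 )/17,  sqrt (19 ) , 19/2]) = [  -  69*sqrt(17)/17, sqrt( 19), 19/2] 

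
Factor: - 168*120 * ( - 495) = 2^6 *3^4 * 5^2 * 7^1*11^1 = 9979200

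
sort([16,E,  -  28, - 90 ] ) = [ - 90, - 28,E,16 ] 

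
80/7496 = 10/937 =0.01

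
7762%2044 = 1630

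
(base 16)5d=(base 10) 93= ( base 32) 2T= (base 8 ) 135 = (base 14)69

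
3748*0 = 0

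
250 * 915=228750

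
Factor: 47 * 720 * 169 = 5718960 =2^4*3^2*5^1 *13^2 * 47^1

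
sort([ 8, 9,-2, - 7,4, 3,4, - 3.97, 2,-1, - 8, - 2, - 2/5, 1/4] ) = [ - 8, - 7, - 3.97, - 2, - 2, - 1, -2/5, 1/4, 2, 3,4,  4, 8, 9]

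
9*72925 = 656325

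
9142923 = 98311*93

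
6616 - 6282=334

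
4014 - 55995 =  -51981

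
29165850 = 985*29610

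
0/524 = 0  =  0.00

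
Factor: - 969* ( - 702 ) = 680238 = 2^1* 3^4* 13^1*17^1*19^1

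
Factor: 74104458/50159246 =3^1*47^( - 1 ) * 107^( -1)*151^1*263^1 * 311^1*4987^(-1) = 37052229/25079623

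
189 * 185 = 34965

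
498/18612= 83/3102 = 0.03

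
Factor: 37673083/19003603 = 7^1*17^( - 1 )*103^( - 1)*10853^ ( - 1)*5381869^1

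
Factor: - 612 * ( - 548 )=2^4 *3^2*17^1* 137^1 = 335376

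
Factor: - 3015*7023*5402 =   -  114383811690 = -2^1*3^3 * 5^1*37^1* 67^1 * 73^1*  2341^1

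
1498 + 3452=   4950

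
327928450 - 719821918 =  - 391893468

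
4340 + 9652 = 13992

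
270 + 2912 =3182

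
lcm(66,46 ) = 1518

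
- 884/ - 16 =221/4 = 55.25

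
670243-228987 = 441256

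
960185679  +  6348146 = 966533825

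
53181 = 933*57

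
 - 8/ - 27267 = 8/27267 = 0.00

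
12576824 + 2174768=14751592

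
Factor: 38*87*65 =2^1*3^1*5^1 * 13^1*19^1*29^1 = 214890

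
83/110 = 83/110 = 0.75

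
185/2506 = 185/2506 = 0.07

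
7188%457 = 333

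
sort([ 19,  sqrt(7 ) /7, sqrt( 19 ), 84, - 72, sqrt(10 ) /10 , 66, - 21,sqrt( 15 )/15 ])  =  [ - 72, - 21 , sqrt( 15) /15,sqrt( 10 ) /10, sqrt( 7)/7,  sqrt( 19 ), 19 , 66, 84] 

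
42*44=1848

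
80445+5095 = 85540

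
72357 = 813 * 89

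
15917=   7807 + 8110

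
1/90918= 1/90918 = 0.00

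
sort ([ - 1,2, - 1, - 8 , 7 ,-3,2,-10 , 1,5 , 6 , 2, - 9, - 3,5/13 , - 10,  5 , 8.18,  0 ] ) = [  -  10,  -  10, - 9,- 8, - 3 , - 3 , - 1, - 1 , 0,5/13, 1 , 2, 2, 2 , 5 , 5, 6, 7, 8.18]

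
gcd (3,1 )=1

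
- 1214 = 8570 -9784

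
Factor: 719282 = 2^1*359641^1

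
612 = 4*153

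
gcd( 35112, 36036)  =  924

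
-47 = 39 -86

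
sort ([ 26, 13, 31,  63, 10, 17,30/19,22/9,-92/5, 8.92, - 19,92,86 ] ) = [ -19,- 92/5,30/19 , 22/9, 8.92,10, 13,17,26 , 31,63, 86, 92 ]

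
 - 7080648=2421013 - 9501661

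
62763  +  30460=93223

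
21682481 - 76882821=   -  55200340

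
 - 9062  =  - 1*9062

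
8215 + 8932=17147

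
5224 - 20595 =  - 15371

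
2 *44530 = 89060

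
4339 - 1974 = 2365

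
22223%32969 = 22223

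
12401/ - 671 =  - 19 + 348/671  =  - 18.48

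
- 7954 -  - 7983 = 29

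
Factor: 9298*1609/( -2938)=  - 7480241/1469 = - 13^( - 1 )*113^( - 1)*1609^1*4649^1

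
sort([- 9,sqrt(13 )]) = [- 9,sqrt(13) ]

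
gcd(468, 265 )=1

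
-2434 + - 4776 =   -  7210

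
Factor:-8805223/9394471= -7^1 * 37^1 * 33997^1*9394471^( -1 ) 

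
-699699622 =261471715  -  961171337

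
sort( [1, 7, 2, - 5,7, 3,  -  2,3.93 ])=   [ -5, - 2,1, 2, 3,  3.93, 7, 7 ] 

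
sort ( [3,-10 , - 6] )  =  [-10,  -  6,3 ] 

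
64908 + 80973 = 145881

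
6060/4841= 6060/4841 = 1.25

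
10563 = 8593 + 1970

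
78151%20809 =15724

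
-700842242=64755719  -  765597961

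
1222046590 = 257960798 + 964085792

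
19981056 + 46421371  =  66402427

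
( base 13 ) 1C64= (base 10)4307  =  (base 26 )69H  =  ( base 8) 10323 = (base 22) 8jh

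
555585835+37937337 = 593523172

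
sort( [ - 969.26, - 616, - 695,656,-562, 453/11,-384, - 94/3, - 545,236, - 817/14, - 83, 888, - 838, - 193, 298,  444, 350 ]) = [-969.26, -838,-695, - 616,-562 , - 545, - 384 ,-193, - 83,  -  817/14, - 94/3, 453/11,236, 298, 350,444, 656, 888]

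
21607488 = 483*44736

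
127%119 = 8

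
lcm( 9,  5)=45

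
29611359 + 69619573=99230932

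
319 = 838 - 519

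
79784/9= 8864 + 8/9   =  8864.89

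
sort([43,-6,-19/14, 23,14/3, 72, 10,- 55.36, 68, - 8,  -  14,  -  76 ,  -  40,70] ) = [-76,-55.36 , - 40, - 14,-8,-6,-19/14, 14/3,10, 23 , 43 , 68, 70, 72 ]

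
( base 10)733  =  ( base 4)23131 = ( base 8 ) 1335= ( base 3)1000011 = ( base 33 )m7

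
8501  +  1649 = 10150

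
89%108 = 89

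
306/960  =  51/160 = 0.32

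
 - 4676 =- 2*2338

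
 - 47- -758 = 711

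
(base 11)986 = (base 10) 1183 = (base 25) 1m8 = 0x49F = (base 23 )25a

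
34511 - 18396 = 16115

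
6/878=3/439 = 0.01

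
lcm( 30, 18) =90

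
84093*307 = 25816551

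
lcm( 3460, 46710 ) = 93420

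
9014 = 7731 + 1283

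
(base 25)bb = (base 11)240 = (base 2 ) 100011110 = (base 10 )286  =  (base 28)a6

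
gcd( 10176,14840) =424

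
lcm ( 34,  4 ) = 68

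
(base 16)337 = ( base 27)13d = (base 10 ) 823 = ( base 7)2254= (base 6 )3451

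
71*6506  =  461926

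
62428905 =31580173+30848732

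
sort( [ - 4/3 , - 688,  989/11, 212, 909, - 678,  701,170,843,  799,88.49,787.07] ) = [ - 688 , - 678,-4/3,88.49,  989/11,  170, 212, 701, 787.07, 799,843,  909]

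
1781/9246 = 1781/9246= 0.19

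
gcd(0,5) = 5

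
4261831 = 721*5911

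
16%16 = 0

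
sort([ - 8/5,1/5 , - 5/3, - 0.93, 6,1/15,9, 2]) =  [ - 5/3, - 8/5 ,  -  0.93,1/15 , 1/5, 2, 6,  9] 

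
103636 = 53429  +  50207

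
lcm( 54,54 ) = 54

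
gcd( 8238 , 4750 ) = 2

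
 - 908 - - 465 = - 443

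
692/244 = 2 + 51/61 = 2.84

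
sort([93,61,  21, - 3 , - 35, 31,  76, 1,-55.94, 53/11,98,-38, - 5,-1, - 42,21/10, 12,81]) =[ - 55.94,-42,-38,- 35, - 5, - 3,-1,  1,21/10,  53/11, 12,21 , 31,  61,  76, 81,93,98] 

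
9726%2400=126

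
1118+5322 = 6440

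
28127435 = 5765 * 4879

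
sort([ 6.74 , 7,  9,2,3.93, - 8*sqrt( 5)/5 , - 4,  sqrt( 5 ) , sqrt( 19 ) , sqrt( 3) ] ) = [  -  4, - 8*sqrt(5) /5,sqrt(3),2,sqrt( 5) , 3.93,sqrt( 19 ), 6.74,7, 9]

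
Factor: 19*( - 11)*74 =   -  15466 = - 2^1*11^1*19^1*37^1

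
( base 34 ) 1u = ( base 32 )20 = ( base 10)64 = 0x40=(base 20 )34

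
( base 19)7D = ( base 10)146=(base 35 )46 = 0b10010010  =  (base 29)51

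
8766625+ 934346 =9700971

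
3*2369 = 7107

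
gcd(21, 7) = 7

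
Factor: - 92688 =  - 2^4*3^1*1931^1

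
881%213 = 29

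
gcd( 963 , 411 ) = 3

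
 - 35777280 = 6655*( - 5376 ) 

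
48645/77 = 48645/77  =  631.75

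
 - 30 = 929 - 959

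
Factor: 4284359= 277^1 *15467^1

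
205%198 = 7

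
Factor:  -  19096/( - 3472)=2^( - 1)*11^1 = 11/2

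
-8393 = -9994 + 1601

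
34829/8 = 34829/8 = 4353.62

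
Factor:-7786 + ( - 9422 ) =-17208 = - 2^3*3^2*239^1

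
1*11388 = 11388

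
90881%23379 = 20744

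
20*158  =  3160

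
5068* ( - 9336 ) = - 47314848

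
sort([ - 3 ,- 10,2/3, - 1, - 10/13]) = [ - 10,-3,-1,  -  10/13,2/3]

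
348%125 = 98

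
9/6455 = 9/6455 = 0.00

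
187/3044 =187/3044 = 0.06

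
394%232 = 162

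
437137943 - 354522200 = 82615743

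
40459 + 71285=111744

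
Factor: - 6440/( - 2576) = 2^( - 1)*5^1 = 5/2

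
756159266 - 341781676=414377590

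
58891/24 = 58891/24 = 2453.79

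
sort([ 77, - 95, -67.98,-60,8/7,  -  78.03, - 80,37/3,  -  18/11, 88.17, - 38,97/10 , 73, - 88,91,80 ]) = [ - 95, - 88,-80, - 78.03,-67.98,  -  60, - 38, - 18/11,8/7,97/10, 37/3,73, 77,80,88.17,  91]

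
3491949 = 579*6031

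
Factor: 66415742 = 2^1 *29^1*1145099^1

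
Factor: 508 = 2^2*127^1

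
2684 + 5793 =8477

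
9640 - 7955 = 1685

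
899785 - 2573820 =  - 1674035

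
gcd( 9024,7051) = 1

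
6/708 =1/118 = 0.01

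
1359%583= 193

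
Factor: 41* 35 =1435 = 5^1*7^1*41^1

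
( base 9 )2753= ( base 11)1615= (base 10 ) 2073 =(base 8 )4031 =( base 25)37n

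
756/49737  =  252/16579=0.02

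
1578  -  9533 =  - 7955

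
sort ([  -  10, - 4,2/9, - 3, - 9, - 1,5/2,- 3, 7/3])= [ - 10, - 9,-4, - 3, - 3, - 1,  2/9,7/3 , 5/2]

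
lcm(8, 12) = 24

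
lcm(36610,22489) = 1574230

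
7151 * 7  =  50057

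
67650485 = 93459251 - 25808766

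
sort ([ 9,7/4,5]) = [ 7/4,5, 9 ] 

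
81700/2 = 40850 = 40850.00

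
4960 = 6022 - 1062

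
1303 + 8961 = 10264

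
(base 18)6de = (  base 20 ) 59C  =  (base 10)2192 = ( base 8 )4220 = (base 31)28m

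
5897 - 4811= 1086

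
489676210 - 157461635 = 332214575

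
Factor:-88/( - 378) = 2^2*3^(-3)*7^( - 1)* 11^1 = 44/189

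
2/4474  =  1/2237 = 0.00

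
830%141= 125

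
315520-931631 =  - 616111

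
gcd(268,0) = 268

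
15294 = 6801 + 8493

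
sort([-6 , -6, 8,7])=[ - 6,-6,7, 8]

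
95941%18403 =3926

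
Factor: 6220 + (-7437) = -1217 = -1217^1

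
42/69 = 14/23 = 0.61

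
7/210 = 1/30= 0.03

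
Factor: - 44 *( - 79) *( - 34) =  - 118184 = - 2^3*11^1*17^1 * 79^1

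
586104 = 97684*6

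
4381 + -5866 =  - 1485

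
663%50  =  13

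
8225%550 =525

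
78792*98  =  7721616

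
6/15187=6/15187 = 0.00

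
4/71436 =1/17859 = 0.00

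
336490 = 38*8855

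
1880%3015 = 1880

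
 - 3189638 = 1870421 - 5060059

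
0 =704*0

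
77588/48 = 19397/12 = 1616.42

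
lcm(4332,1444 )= 4332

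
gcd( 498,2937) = 3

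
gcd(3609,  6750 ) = 9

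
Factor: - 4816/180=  - 2^2*3^( - 2) *5^( - 1)*7^1*43^1 = - 1204/45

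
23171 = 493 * 47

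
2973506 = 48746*61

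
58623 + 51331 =109954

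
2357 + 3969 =6326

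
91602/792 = 5089/44 = 115.66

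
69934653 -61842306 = 8092347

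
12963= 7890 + 5073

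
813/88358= 813/88358= 0.01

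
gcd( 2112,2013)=33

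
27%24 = 3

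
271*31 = 8401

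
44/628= 11/157= 0.07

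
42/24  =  7/4 = 1.75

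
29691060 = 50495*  588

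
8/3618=4/1809   =  0.00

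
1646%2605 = 1646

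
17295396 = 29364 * 589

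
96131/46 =2089 + 37/46 = 2089.80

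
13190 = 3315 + 9875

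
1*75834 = 75834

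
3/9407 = 3/9407 = 0.00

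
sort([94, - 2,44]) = [-2, 44,94 ] 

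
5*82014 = 410070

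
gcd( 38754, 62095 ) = 1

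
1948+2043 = 3991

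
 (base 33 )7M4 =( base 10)8353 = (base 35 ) 6SN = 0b10000010100001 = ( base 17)1BF6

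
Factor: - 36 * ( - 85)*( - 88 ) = -269280= - 2^5*3^2*5^1 * 11^1 * 17^1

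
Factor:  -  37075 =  - 5^2*1483^1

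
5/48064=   5/48064=0.00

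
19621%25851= 19621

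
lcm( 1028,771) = 3084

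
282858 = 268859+13999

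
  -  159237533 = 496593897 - 655831430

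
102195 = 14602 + 87593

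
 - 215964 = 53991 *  ( - 4 )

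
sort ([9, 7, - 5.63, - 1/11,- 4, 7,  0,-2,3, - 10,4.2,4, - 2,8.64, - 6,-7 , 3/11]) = [-10,-7,-6,- 5.63, - 4, - 2, - 2, - 1/11,0,3/11 , 3,4, 4.2, 7,7,  8.64, 9 ] 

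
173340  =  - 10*( - 17334) 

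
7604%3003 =1598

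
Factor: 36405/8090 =9/2 = 2^(-1 )*3^2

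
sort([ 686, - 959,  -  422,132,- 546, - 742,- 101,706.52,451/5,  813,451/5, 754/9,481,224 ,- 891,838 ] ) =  [  -  959, - 891, - 742,  -  546,  -  422, - 101 , 754/9,451/5,451/5,132,224, 481,686,706.52 , 813, 838 ]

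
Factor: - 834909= - 3^1 *53^1*59^1*89^1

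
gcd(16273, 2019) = 1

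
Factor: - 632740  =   - 2^2*5^1 * 17^1*  1861^1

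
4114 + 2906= 7020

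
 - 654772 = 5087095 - 5741867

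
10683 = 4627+6056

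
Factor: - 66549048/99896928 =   -  2772877/4162372 = - 2^(-2 )*61^1*131^1 *257^( - 1)*347^1*4049^( - 1)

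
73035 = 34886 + 38149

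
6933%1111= 267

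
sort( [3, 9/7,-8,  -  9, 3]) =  [ - 9, - 8 , 9/7, 3, 3 ] 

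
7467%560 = 187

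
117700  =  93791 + 23909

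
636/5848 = 159/1462 = 0.11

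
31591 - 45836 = - 14245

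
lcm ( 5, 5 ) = 5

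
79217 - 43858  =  35359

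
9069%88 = 5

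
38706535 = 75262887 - 36556352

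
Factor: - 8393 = - 7^1*11^1*109^1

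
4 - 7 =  - 3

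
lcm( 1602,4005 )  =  8010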